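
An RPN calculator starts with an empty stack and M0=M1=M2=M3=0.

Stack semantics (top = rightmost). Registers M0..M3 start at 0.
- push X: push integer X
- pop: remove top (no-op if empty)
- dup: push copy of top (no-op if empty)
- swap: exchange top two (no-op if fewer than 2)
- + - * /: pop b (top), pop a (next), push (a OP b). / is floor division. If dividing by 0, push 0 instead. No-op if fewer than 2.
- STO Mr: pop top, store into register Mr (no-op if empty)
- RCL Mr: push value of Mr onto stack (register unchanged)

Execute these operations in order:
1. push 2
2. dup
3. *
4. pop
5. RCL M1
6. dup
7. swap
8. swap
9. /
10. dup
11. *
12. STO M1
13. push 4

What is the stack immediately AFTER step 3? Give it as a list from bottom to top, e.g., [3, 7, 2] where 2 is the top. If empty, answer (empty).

After op 1 (push 2): stack=[2] mem=[0,0,0,0]
After op 2 (dup): stack=[2,2] mem=[0,0,0,0]
After op 3 (*): stack=[4] mem=[0,0,0,0]

[4]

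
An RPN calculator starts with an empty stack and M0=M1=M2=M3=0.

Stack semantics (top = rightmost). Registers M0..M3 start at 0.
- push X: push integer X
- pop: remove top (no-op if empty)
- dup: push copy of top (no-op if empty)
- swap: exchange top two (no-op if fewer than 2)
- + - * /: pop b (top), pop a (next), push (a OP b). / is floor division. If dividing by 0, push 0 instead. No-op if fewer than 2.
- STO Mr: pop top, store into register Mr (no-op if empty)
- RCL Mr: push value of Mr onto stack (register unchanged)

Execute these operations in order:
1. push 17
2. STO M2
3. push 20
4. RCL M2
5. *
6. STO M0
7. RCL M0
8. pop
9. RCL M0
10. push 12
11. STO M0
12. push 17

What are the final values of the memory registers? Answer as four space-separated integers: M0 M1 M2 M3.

After op 1 (push 17): stack=[17] mem=[0,0,0,0]
After op 2 (STO M2): stack=[empty] mem=[0,0,17,0]
After op 3 (push 20): stack=[20] mem=[0,0,17,0]
After op 4 (RCL M2): stack=[20,17] mem=[0,0,17,0]
After op 5 (*): stack=[340] mem=[0,0,17,0]
After op 6 (STO M0): stack=[empty] mem=[340,0,17,0]
After op 7 (RCL M0): stack=[340] mem=[340,0,17,0]
After op 8 (pop): stack=[empty] mem=[340,0,17,0]
After op 9 (RCL M0): stack=[340] mem=[340,0,17,0]
After op 10 (push 12): stack=[340,12] mem=[340,0,17,0]
After op 11 (STO M0): stack=[340] mem=[12,0,17,0]
After op 12 (push 17): stack=[340,17] mem=[12,0,17,0]

Answer: 12 0 17 0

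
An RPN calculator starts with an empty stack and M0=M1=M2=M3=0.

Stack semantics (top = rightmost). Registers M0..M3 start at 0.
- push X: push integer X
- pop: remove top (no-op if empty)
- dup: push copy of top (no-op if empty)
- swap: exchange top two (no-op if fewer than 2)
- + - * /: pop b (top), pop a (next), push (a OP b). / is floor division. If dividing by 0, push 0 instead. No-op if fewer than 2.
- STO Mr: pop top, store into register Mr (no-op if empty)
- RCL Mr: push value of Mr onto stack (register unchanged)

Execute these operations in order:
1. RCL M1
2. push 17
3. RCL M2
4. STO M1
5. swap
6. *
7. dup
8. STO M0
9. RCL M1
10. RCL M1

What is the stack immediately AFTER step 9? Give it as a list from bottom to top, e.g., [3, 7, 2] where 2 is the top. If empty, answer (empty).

After op 1 (RCL M1): stack=[0] mem=[0,0,0,0]
After op 2 (push 17): stack=[0,17] mem=[0,0,0,0]
After op 3 (RCL M2): stack=[0,17,0] mem=[0,0,0,0]
After op 4 (STO M1): stack=[0,17] mem=[0,0,0,0]
After op 5 (swap): stack=[17,0] mem=[0,0,0,0]
After op 6 (*): stack=[0] mem=[0,0,0,0]
After op 7 (dup): stack=[0,0] mem=[0,0,0,0]
After op 8 (STO M0): stack=[0] mem=[0,0,0,0]
After op 9 (RCL M1): stack=[0,0] mem=[0,0,0,0]

[0, 0]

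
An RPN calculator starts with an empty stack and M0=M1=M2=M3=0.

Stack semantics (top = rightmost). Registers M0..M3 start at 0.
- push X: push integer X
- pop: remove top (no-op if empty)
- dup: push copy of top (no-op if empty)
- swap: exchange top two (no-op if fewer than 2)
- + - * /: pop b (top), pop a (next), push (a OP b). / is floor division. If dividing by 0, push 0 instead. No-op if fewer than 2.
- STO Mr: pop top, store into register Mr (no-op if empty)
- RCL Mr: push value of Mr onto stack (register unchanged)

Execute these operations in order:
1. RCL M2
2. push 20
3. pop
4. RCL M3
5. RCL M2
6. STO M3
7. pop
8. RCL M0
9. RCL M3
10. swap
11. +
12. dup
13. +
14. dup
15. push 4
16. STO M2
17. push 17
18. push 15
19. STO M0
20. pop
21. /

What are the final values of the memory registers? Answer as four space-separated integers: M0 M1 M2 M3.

After op 1 (RCL M2): stack=[0] mem=[0,0,0,0]
After op 2 (push 20): stack=[0,20] mem=[0,0,0,0]
After op 3 (pop): stack=[0] mem=[0,0,0,0]
After op 4 (RCL M3): stack=[0,0] mem=[0,0,0,0]
After op 5 (RCL M2): stack=[0,0,0] mem=[0,0,0,0]
After op 6 (STO M3): stack=[0,0] mem=[0,0,0,0]
After op 7 (pop): stack=[0] mem=[0,0,0,0]
After op 8 (RCL M0): stack=[0,0] mem=[0,0,0,0]
After op 9 (RCL M3): stack=[0,0,0] mem=[0,0,0,0]
After op 10 (swap): stack=[0,0,0] mem=[0,0,0,0]
After op 11 (+): stack=[0,0] mem=[0,0,0,0]
After op 12 (dup): stack=[0,0,0] mem=[0,0,0,0]
After op 13 (+): stack=[0,0] mem=[0,0,0,0]
After op 14 (dup): stack=[0,0,0] mem=[0,0,0,0]
After op 15 (push 4): stack=[0,0,0,4] mem=[0,0,0,0]
After op 16 (STO M2): stack=[0,0,0] mem=[0,0,4,0]
After op 17 (push 17): stack=[0,0,0,17] mem=[0,0,4,0]
After op 18 (push 15): stack=[0,0,0,17,15] mem=[0,0,4,0]
After op 19 (STO M0): stack=[0,0,0,17] mem=[15,0,4,0]
After op 20 (pop): stack=[0,0,0] mem=[15,0,4,0]
After op 21 (/): stack=[0,0] mem=[15,0,4,0]

Answer: 15 0 4 0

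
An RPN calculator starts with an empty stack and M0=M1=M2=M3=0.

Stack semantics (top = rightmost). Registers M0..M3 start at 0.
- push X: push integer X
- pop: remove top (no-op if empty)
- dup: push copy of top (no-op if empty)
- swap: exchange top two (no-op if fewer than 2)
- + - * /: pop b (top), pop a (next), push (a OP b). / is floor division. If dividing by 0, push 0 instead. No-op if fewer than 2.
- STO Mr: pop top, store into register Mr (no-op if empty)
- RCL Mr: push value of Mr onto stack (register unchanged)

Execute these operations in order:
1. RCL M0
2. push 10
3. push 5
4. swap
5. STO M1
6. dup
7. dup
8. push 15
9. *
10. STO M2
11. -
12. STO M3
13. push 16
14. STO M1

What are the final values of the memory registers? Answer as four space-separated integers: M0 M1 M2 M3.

After op 1 (RCL M0): stack=[0] mem=[0,0,0,0]
After op 2 (push 10): stack=[0,10] mem=[0,0,0,0]
After op 3 (push 5): stack=[0,10,5] mem=[0,0,0,0]
After op 4 (swap): stack=[0,5,10] mem=[0,0,0,0]
After op 5 (STO M1): stack=[0,5] mem=[0,10,0,0]
After op 6 (dup): stack=[0,5,5] mem=[0,10,0,0]
After op 7 (dup): stack=[0,5,5,5] mem=[0,10,0,0]
After op 8 (push 15): stack=[0,5,5,5,15] mem=[0,10,0,0]
After op 9 (*): stack=[0,5,5,75] mem=[0,10,0,0]
After op 10 (STO M2): stack=[0,5,5] mem=[0,10,75,0]
After op 11 (-): stack=[0,0] mem=[0,10,75,0]
After op 12 (STO M3): stack=[0] mem=[0,10,75,0]
After op 13 (push 16): stack=[0,16] mem=[0,10,75,0]
After op 14 (STO M1): stack=[0] mem=[0,16,75,0]

Answer: 0 16 75 0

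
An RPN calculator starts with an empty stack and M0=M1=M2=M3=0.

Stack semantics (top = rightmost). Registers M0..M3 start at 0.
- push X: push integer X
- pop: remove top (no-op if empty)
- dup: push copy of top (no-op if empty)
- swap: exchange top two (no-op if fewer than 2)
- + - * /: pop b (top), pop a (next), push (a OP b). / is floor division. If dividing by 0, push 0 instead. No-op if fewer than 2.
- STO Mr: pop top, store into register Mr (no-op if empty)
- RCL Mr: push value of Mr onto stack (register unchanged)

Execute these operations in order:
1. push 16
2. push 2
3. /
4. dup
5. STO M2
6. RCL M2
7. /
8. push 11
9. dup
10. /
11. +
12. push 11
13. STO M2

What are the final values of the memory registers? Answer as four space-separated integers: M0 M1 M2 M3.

After op 1 (push 16): stack=[16] mem=[0,0,0,0]
After op 2 (push 2): stack=[16,2] mem=[0,0,0,0]
After op 3 (/): stack=[8] mem=[0,0,0,0]
After op 4 (dup): stack=[8,8] mem=[0,0,0,0]
After op 5 (STO M2): stack=[8] mem=[0,0,8,0]
After op 6 (RCL M2): stack=[8,8] mem=[0,0,8,0]
After op 7 (/): stack=[1] mem=[0,0,8,0]
After op 8 (push 11): stack=[1,11] mem=[0,0,8,0]
After op 9 (dup): stack=[1,11,11] mem=[0,0,8,0]
After op 10 (/): stack=[1,1] mem=[0,0,8,0]
After op 11 (+): stack=[2] mem=[0,0,8,0]
After op 12 (push 11): stack=[2,11] mem=[0,0,8,0]
After op 13 (STO M2): stack=[2] mem=[0,0,11,0]

Answer: 0 0 11 0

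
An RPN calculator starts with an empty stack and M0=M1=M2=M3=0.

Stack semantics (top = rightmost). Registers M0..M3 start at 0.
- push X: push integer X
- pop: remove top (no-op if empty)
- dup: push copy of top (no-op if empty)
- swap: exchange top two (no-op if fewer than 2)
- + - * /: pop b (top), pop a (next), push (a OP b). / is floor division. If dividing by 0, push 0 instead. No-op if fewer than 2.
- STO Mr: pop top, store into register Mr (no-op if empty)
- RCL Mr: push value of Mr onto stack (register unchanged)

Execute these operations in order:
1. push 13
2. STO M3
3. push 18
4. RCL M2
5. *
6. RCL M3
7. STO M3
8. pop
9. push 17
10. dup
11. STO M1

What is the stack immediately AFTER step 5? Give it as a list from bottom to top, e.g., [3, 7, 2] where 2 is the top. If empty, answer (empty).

After op 1 (push 13): stack=[13] mem=[0,0,0,0]
After op 2 (STO M3): stack=[empty] mem=[0,0,0,13]
After op 3 (push 18): stack=[18] mem=[0,0,0,13]
After op 4 (RCL M2): stack=[18,0] mem=[0,0,0,13]
After op 5 (*): stack=[0] mem=[0,0,0,13]

[0]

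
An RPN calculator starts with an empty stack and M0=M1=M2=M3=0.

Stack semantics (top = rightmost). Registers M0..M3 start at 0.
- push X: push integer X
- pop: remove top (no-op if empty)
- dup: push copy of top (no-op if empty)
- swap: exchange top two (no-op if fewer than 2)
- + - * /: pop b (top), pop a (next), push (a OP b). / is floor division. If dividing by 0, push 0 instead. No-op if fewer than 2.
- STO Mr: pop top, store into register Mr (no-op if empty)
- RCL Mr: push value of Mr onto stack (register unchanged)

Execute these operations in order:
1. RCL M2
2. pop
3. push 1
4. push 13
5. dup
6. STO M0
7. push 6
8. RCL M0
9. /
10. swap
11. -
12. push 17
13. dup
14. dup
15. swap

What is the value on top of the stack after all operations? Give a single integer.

Answer: 17

Derivation:
After op 1 (RCL M2): stack=[0] mem=[0,0,0,0]
After op 2 (pop): stack=[empty] mem=[0,0,0,0]
After op 3 (push 1): stack=[1] mem=[0,0,0,0]
After op 4 (push 13): stack=[1,13] mem=[0,0,0,0]
After op 5 (dup): stack=[1,13,13] mem=[0,0,0,0]
After op 6 (STO M0): stack=[1,13] mem=[13,0,0,0]
After op 7 (push 6): stack=[1,13,6] mem=[13,0,0,0]
After op 8 (RCL M0): stack=[1,13,6,13] mem=[13,0,0,0]
After op 9 (/): stack=[1,13,0] mem=[13,0,0,0]
After op 10 (swap): stack=[1,0,13] mem=[13,0,0,0]
After op 11 (-): stack=[1,-13] mem=[13,0,0,0]
After op 12 (push 17): stack=[1,-13,17] mem=[13,0,0,0]
After op 13 (dup): stack=[1,-13,17,17] mem=[13,0,0,0]
After op 14 (dup): stack=[1,-13,17,17,17] mem=[13,0,0,0]
After op 15 (swap): stack=[1,-13,17,17,17] mem=[13,0,0,0]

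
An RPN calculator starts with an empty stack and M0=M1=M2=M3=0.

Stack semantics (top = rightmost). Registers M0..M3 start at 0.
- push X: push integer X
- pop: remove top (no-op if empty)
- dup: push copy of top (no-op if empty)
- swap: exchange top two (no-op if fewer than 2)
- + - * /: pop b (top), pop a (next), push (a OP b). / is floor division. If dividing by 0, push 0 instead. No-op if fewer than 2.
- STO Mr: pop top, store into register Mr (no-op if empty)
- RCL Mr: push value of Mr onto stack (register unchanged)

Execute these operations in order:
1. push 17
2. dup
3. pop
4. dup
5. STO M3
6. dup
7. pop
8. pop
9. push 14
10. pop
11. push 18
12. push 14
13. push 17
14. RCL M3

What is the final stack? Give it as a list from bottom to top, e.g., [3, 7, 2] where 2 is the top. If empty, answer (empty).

After op 1 (push 17): stack=[17] mem=[0,0,0,0]
After op 2 (dup): stack=[17,17] mem=[0,0,0,0]
After op 3 (pop): stack=[17] mem=[0,0,0,0]
After op 4 (dup): stack=[17,17] mem=[0,0,0,0]
After op 5 (STO M3): stack=[17] mem=[0,0,0,17]
After op 6 (dup): stack=[17,17] mem=[0,0,0,17]
After op 7 (pop): stack=[17] mem=[0,0,0,17]
After op 8 (pop): stack=[empty] mem=[0,0,0,17]
After op 9 (push 14): stack=[14] mem=[0,0,0,17]
After op 10 (pop): stack=[empty] mem=[0,0,0,17]
After op 11 (push 18): stack=[18] mem=[0,0,0,17]
After op 12 (push 14): stack=[18,14] mem=[0,0,0,17]
After op 13 (push 17): stack=[18,14,17] mem=[0,0,0,17]
After op 14 (RCL M3): stack=[18,14,17,17] mem=[0,0,0,17]

Answer: [18, 14, 17, 17]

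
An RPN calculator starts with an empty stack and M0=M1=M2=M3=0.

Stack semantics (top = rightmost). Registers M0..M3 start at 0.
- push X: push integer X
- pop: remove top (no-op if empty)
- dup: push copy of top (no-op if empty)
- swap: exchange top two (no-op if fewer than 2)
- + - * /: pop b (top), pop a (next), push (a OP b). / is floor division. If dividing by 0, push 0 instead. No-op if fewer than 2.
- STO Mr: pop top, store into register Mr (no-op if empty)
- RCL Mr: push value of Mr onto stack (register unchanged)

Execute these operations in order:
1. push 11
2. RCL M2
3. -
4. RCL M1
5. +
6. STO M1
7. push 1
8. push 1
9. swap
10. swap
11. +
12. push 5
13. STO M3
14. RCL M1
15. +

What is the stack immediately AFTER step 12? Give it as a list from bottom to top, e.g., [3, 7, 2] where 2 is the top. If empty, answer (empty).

After op 1 (push 11): stack=[11] mem=[0,0,0,0]
After op 2 (RCL M2): stack=[11,0] mem=[0,0,0,0]
After op 3 (-): stack=[11] mem=[0,0,0,0]
After op 4 (RCL M1): stack=[11,0] mem=[0,0,0,0]
After op 5 (+): stack=[11] mem=[0,0,0,0]
After op 6 (STO M1): stack=[empty] mem=[0,11,0,0]
After op 7 (push 1): stack=[1] mem=[0,11,0,0]
After op 8 (push 1): stack=[1,1] mem=[0,11,0,0]
After op 9 (swap): stack=[1,1] mem=[0,11,0,0]
After op 10 (swap): stack=[1,1] mem=[0,11,0,0]
After op 11 (+): stack=[2] mem=[0,11,0,0]
After op 12 (push 5): stack=[2,5] mem=[0,11,0,0]

[2, 5]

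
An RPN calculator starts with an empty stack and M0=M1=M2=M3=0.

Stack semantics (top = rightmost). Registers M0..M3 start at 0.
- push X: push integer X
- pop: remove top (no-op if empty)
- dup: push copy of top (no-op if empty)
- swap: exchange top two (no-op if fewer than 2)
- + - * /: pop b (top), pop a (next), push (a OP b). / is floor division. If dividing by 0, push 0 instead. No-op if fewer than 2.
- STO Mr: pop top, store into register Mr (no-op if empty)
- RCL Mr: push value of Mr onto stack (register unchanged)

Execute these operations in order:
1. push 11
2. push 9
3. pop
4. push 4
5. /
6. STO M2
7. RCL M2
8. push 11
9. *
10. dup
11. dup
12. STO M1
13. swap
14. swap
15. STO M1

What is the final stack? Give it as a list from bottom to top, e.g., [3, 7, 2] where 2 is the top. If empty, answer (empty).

Answer: [22]

Derivation:
After op 1 (push 11): stack=[11] mem=[0,0,0,0]
After op 2 (push 9): stack=[11,9] mem=[0,0,0,0]
After op 3 (pop): stack=[11] mem=[0,0,0,0]
After op 4 (push 4): stack=[11,4] mem=[0,0,0,0]
After op 5 (/): stack=[2] mem=[0,0,0,0]
After op 6 (STO M2): stack=[empty] mem=[0,0,2,0]
After op 7 (RCL M2): stack=[2] mem=[0,0,2,0]
After op 8 (push 11): stack=[2,11] mem=[0,0,2,0]
After op 9 (*): stack=[22] mem=[0,0,2,0]
After op 10 (dup): stack=[22,22] mem=[0,0,2,0]
After op 11 (dup): stack=[22,22,22] mem=[0,0,2,0]
After op 12 (STO M1): stack=[22,22] mem=[0,22,2,0]
After op 13 (swap): stack=[22,22] mem=[0,22,2,0]
After op 14 (swap): stack=[22,22] mem=[0,22,2,0]
After op 15 (STO M1): stack=[22] mem=[0,22,2,0]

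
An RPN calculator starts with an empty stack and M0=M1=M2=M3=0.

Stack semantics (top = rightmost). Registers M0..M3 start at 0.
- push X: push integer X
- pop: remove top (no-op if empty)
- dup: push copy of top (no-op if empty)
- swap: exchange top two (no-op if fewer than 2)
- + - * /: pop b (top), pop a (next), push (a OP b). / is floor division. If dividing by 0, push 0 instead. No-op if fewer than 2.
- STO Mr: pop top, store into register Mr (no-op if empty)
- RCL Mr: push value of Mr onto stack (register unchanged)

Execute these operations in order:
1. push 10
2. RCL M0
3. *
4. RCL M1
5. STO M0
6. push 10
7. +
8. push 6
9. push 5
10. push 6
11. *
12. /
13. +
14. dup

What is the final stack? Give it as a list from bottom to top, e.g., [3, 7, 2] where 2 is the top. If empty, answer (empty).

Answer: [10, 10]

Derivation:
After op 1 (push 10): stack=[10] mem=[0,0,0,0]
After op 2 (RCL M0): stack=[10,0] mem=[0,0,0,0]
After op 3 (*): stack=[0] mem=[0,0,0,0]
After op 4 (RCL M1): stack=[0,0] mem=[0,0,0,0]
After op 5 (STO M0): stack=[0] mem=[0,0,0,0]
After op 6 (push 10): stack=[0,10] mem=[0,0,0,0]
After op 7 (+): stack=[10] mem=[0,0,0,0]
After op 8 (push 6): stack=[10,6] mem=[0,0,0,0]
After op 9 (push 5): stack=[10,6,5] mem=[0,0,0,0]
After op 10 (push 6): stack=[10,6,5,6] mem=[0,0,0,0]
After op 11 (*): stack=[10,6,30] mem=[0,0,0,0]
After op 12 (/): stack=[10,0] mem=[0,0,0,0]
After op 13 (+): stack=[10] mem=[0,0,0,0]
After op 14 (dup): stack=[10,10] mem=[0,0,0,0]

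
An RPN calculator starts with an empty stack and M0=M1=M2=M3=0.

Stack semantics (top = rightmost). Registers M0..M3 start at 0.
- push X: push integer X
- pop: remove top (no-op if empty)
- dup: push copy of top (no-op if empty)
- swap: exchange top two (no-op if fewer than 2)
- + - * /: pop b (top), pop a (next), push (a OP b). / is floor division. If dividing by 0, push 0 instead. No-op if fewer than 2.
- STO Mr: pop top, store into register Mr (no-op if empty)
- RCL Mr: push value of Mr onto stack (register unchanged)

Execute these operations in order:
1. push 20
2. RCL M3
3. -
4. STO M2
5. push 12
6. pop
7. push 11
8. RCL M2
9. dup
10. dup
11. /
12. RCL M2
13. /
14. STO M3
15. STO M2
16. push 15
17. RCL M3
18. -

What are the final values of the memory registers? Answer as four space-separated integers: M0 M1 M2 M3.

Answer: 0 0 20 0

Derivation:
After op 1 (push 20): stack=[20] mem=[0,0,0,0]
After op 2 (RCL M3): stack=[20,0] mem=[0,0,0,0]
After op 3 (-): stack=[20] mem=[0,0,0,0]
After op 4 (STO M2): stack=[empty] mem=[0,0,20,0]
After op 5 (push 12): stack=[12] mem=[0,0,20,0]
After op 6 (pop): stack=[empty] mem=[0,0,20,0]
After op 7 (push 11): stack=[11] mem=[0,0,20,0]
After op 8 (RCL M2): stack=[11,20] mem=[0,0,20,0]
After op 9 (dup): stack=[11,20,20] mem=[0,0,20,0]
After op 10 (dup): stack=[11,20,20,20] mem=[0,0,20,0]
After op 11 (/): stack=[11,20,1] mem=[0,0,20,0]
After op 12 (RCL M2): stack=[11,20,1,20] mem=[0,0,20,0]
After op 13 (/): stack=[11,20,0] mem=[0,0,20,0]
After op 14 (STO M3): stack=[11,20] mem=[0,0,20,0]
After op 15 (STO M2): stack=[11] mem=[0,0,20,0]
After op 16 (push 15): stack=[11,15] mem=[0,0,20,0]
After op 17 (RCL M3): stack=[11,15,0] mem=[0,0,20,0]
After op 18 (-): stack=[11,15] mem=[0,0,20,0]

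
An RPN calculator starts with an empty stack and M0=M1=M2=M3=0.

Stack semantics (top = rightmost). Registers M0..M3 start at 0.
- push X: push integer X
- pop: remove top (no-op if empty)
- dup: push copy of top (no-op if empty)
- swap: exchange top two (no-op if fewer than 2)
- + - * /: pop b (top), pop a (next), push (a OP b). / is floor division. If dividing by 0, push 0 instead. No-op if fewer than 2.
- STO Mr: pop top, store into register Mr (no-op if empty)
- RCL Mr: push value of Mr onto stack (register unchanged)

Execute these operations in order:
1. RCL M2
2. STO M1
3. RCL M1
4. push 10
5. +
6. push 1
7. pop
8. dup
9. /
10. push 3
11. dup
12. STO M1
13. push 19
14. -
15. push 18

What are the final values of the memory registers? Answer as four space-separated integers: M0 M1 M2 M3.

After op 1 (RCL M2): stack=[0] mem=[0,0,0,0]
After op 2 (STO M1): stack=[empty] mem=[0,0,0,0]
After op 3 (RCL M1): stack=[0] mem=[0,0,0,0]
After op 4 (push 10): stack=[0,10] mem=[0,0,0,0]
After op 5 (+): stack=[10] mem=[0,0,0,0]
After op 6 (push 1): stack=[10,1] mem=[0,0,0,0]
After op 7 (pop): stack=[10] mem=[0,0,0,0]
After op 8 (dup): stack=[10,10] mem=[0,0,0,0]
After op 9 (/): stack=[1] mem=[0,0,0,0]
After op 10 (push 3): stack=[1,3] mem=[0,0,0,0]
After op 11 (dup): stack=[1,3,3] mem=[0,0,0,0]
After op 12 (STO M1): stack=[1,3] mem=[0,3,0,0]
After op 13 (push 19): stack=[1,3,19] mem=[0,3,0,0]
After op 14 (-): stack=[1,-16] mem=[0,3,0,0]
After op 15 (push 18): stack=[1,-16,18] mem=[0,3,0,0]

Answer: 0 3 0 0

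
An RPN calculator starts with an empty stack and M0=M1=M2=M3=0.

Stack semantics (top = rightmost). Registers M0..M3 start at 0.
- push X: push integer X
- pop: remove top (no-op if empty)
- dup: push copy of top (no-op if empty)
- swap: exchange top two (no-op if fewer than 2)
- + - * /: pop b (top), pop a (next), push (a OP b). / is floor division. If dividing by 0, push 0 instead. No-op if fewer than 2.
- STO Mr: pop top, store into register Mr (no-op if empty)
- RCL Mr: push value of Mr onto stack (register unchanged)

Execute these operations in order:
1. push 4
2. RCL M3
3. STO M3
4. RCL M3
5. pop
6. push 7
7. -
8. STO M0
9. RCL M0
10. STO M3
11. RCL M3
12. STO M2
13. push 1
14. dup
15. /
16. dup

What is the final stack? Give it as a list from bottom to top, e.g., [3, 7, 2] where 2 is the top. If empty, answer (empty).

Answer: [1, 1]

Derivation:
After op 1 (push 4): stack=[4] mem=[0,0,0,0]
After op 2 (RCL M3): stack=[4,0] mem=[0,0,0,0]
After op 3 (STO M3): stack=[4] mem=[0,0,0,0]
After op 4 (RCL M3): stack=[4,0] mem=[0,0,0,0]
After op 5 (pop): stack=[4] mem=[0,0,0,0]
After op 6 (push 7): stack=[4,7] mem=[0,0,0,0]
After op 7 (-): stack=[-3] mem=[0,0,0,0]
After op 8 (STO M0): stack=[empty] mem=[-3,0,0,0]
After op 9 (RCL M0): stack=[-3] mem=[-3,0,0,0]
After op 10 (STO M3): stack=[empty] mem=[-3,0,0,-3]
After op 11 (RCL M3): stack=[-3] mem=[-3,0,0,-3]
After op 12 (STO M2): stack=[empty] mem=[-3,0,-3,-3]
After op 13 (push 1): stack=[1] mem=[-3,0,-3,-3]
After op 14 (dup): stack=[1,1] mem=[-3,0,-3,-3]
After op 15 (/): stack=[1] mem=[-3,0,-3,-3]
After op 16 (dup): stack=[1,1] mem=[-3,0,-3,-3]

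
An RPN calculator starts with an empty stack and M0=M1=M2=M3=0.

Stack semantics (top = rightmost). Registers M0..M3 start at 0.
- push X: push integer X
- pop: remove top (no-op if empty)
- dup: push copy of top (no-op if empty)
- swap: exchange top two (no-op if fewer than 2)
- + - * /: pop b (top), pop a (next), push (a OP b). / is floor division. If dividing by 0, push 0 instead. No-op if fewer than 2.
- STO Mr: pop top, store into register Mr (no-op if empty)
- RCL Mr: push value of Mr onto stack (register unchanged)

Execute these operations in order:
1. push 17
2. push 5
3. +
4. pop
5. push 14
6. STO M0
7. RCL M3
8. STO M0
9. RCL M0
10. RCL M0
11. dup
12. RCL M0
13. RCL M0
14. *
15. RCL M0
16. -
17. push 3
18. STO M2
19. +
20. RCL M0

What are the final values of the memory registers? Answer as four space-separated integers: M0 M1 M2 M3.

After op 1 (push 17): stack=[17] mem=[0,0,0,0]
After op 2 (push 5): stack=[17,5] mem=[0,0,0,0]
After op 3 (+): stack=[22] mem=[0,0,0,0]
After op 4 (pop): stack=[empty] mem=[0,0,0,0]
After op 5 (push 14): stack=[14] mem=[0,0,0,0]
After op 6 (STO M0): stack=[empty] mem=[14,0,0,0]
After op 7 (RCL M3): stack=[0] mem=[14,0,0,0]
After op 8 (STO M0): stack=[empty] mem=[0,0,0,0]
After op 9 (RCL M0): stack=[0] mem=[0,0,0,0]
After op 10 (RCL M0): stack=[0,0] mem=[0,0,0,0]
After op 11 (dup): stack=[0,0,0] mem=[0,0,0,0]
After op 12 (RCL M0): stack=[0,0,0,0] mem=[0,0,0,0]
After op 13 (RCL M0): stack=[0,0,0,0,0] mem=[0,0,0,0]
After op 14 (*): stack=[0,0,0,0] mem=[0,0,0,0]
After op 15 (RCL M0): stack=[0,0,0,0,0] mem=[0,0,0,0]
After op 16 (-): stack=[0,0,0,0] mem=[0,0,0,0]
After op 17 (push 3): stack=[0,0,0,0,3] mem=[0,0,0,0]
After op 18 (STO M2): stack=[0,0,0,0] mem=[0,0,3,0]
After op 19 (+): stack=[0,0,0] mem=[0,0,3,0]
After op 20 (RCL M0): stack=[0,0,0,0] mem=[0,0,3,0]

Answer: 0 0 3 0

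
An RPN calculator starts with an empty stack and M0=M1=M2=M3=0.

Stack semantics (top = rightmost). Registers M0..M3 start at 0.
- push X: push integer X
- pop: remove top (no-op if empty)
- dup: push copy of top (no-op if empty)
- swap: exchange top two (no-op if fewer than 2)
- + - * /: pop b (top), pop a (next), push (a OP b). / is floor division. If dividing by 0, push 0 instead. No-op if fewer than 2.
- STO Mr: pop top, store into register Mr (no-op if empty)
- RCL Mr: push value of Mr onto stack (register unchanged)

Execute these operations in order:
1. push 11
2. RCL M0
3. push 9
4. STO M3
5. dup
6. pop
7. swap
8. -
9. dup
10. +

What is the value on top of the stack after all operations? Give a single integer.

Answer: -22

Derivation:
After op 1 (push 11): stack=[11] mem=[0,0,0,0]
After op 2 (RCL M0): stack=[11,0] mem=[0,0,0,0]
After op 3 (push 9): stack=[11,0,9] mem=[0,0,0,0]
After op 4 (STO M3): stack=[11,0] mem=[0,0,0,9]
After op 5 (dup): stack=[11,0,0] mem=[0,0,0,9]
After op 6 (pop): stack=[11,0] mem=[0,0,0,9]
After op 7 (swap): stack=[0,11] mem=[0,0,0,9]
After op 8 (-): stack=[-11] mem=[0,0,0,9]
After op 9 (dup): stack=[-11,-11] mem=[0,0,0,9]
After op 10 (+): stack=[-22] mem=[0,0,0,9]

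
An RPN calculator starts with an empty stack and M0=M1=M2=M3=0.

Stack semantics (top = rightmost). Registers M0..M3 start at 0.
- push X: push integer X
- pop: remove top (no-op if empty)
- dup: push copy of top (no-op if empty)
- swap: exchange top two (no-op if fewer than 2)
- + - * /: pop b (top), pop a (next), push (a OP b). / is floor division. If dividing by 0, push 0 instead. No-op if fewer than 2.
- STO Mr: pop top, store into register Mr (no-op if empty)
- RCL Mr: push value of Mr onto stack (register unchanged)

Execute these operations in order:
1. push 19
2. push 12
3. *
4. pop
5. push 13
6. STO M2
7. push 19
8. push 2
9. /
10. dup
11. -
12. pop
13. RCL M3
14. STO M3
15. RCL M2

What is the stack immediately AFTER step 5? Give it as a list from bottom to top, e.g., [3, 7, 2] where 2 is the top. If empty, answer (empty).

After op 1 (push 19): stack=[19] mem=[0,0,0,0]
After op 2 (push 12): stack=[19,12] mem=[0,0,0,0]
After op 3 (*): stack=[228] mem=[0,0,0,0]
After op 4 (pop): stack=[empty] mem=[0,0,0,0]
After op 5 (push 13): stack=[13] mem=[0,0,0,0]

[13]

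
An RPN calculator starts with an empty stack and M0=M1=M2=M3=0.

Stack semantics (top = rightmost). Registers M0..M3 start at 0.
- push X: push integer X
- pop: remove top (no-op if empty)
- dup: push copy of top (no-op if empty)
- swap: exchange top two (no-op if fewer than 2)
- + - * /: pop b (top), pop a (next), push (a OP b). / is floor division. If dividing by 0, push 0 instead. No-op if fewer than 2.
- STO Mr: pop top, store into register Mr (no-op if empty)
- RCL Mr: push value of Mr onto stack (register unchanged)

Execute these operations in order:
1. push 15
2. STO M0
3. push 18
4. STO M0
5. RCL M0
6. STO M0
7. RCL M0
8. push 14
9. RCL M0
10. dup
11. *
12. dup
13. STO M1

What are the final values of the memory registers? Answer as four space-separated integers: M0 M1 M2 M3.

After op 1 (push 15): stack=[15] mem=[0,0,0,0]
After op 2 (STO M0): stack=[empty] mem=[15,0,0,0]
After op 3 (push 18): stack=[18] mem=[15,0,0,0]
After op 4 (STO M0): stack=[empty] mem=[18,0,0,0]
After op 5 (RCL M0): stack=[18] mem=[18,0,0,0]
After op 6 (STO M0): stack=[empty] mem=[18,0,0,0]
After op 7 (RCL M0): stack=[18] mem=[18,0,0,0]
After op 8 (push 14): stack=[18,14] mem=[18,0,0,0]
After op 9 (RCL M0): stack=[18,14,18] mem=[18,0,0,0]
After op 10 (dup): stack=[18,14,18,18] mem=[18,0,0,0]
After op 11 (*): stack=[18,14,324] mem=[18,0,0,0]
After op 12 (dup): stack=[18,14,324,324] mem=[18,0,0,0]
After op 13 (STO M1): stack=[18,14,324] mem=[18,324,0,0]

Answer: 18 324 0 0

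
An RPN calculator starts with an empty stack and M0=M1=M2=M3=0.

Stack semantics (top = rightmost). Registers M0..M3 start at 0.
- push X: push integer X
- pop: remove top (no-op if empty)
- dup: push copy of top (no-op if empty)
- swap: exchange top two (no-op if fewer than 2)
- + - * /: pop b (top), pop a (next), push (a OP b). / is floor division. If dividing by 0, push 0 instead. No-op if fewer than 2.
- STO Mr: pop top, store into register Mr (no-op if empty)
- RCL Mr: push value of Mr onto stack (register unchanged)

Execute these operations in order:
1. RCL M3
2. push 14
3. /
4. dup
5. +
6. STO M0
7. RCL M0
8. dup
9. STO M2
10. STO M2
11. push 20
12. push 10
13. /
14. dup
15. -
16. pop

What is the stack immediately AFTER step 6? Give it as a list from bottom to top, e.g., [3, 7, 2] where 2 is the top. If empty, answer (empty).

After op 1 (RCL M3): stack=[0] mem=[0,0,0,0]
After op 2 (push 14): stack=[0,14] mem=[0,0,0,0]
After op 3 (/): stack=[0] mem=[0,0,0,0]
After op 4 (dup): stack=[0,0] mem=[0,0,0,0]
After op 5 (+): stack=[0] mem=[0,0,0,0]
After op 6 (STO M0): stack=[empty] mem=[0,0,0,0]

(empty)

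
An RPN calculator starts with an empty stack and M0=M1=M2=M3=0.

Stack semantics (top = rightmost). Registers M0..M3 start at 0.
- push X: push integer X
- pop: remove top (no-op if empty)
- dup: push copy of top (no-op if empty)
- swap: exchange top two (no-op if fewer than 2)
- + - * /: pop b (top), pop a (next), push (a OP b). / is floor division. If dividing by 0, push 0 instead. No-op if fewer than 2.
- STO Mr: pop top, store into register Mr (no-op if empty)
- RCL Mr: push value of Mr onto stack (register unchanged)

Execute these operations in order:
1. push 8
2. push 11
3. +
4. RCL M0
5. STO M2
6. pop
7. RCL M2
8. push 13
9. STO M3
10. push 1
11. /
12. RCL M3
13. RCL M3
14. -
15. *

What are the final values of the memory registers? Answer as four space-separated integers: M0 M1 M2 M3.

Answer: 0 0 0 13

Derivation:
After op 1 (push 8): stack=[8] mem=[0,0,0,0]
After op 2 (push 11): stack=[8,11] mem=[0,0,0,0]
After op 3 (+): stack=[19] mem=[0,0,0,0]
After op 4 (RCL M0): stack=[19,0] mem=[0,0,0,0]
After op 5 (STO M2): stack=[19] mem=[0,0,0,0]
After op 6 (pop): stack=[empty] mem=[0,0,0,0]
After op 7 (RCL M2): stack=[0] mem=[0,0,0,0]
After op 8 (push 13): stack=[0,13] mem=[0,0,0,0]
After op 9 (STO M3): stack=[0] mem=[0,0,0,13]
After op 10 (push 1): stack=[0,1] mem=[0,0,0,13]
After op 11 (/): stack=[0] mem=[0,0,0,13]
After op 12 (RCL M3): stack=[0,13] mem=[0,0,0,13]
After op 13 (RCL M3): stack=[0,13,13] mem=[0,0,0,13]
After op 14 (-): stack=[0,0] mem=[0,0,0,13]
After op 15 (*): stack=[0] mem=[0,0,0,13]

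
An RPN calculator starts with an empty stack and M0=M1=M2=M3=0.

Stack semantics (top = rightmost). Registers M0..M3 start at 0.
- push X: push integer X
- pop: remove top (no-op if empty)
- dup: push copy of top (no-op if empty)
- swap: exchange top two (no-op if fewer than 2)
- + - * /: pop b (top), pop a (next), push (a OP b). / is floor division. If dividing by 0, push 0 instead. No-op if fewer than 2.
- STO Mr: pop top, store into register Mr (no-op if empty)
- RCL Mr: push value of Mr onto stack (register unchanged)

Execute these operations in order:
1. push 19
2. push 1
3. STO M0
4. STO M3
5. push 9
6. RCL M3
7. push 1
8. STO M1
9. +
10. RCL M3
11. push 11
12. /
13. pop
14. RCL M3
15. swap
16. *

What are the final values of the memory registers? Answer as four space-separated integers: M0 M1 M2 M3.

Answer: 1 1 0 19

Derivation:
After op 1 (push 19): stack=[19] mem=[0,0,0,0]
After op 2 (push 1): stack=[19,1] mem=[0,0,0,0]
After op 3 (STO M0): stack=[19] mem=[1,0,0,0]
After op 4 (STO M3): stack=[empty] mem=[1,0,0,19]
After op 5 (push 9): stack=[9] mem=[1,0,0,19]
After op 6 (RCL M3): stack=[9,19] mem=[1,0,0,19]
After op 7 (push 1): stack=[9,19,1] mem=[1,0,0,19]
After op 8 (STO M1): stack=[9,19] mem=[1,1,0,19]
After op 9 (+): stack=[28] mem=[1,1,0,19]
After op 10 (RCL M3): stack=[28,19] mem=[1,1,0,19]
After op 11 (push 11): stack=[28,19,11] mem=[1,1,0,19]
After op 12 (/): stack=[28,1] mem=[1,1,0,19]
After op 13 (pop): stack=[28] mem=[1,1,0,19]
After op 14 (RCL M3): stack=[28,19] mem=[1,1,0,19]
After op 15 (swap): stack=[19,28] mem=[1,1,0,19]
After op 16 (*): stack=[532] mem=[1,1,0,19]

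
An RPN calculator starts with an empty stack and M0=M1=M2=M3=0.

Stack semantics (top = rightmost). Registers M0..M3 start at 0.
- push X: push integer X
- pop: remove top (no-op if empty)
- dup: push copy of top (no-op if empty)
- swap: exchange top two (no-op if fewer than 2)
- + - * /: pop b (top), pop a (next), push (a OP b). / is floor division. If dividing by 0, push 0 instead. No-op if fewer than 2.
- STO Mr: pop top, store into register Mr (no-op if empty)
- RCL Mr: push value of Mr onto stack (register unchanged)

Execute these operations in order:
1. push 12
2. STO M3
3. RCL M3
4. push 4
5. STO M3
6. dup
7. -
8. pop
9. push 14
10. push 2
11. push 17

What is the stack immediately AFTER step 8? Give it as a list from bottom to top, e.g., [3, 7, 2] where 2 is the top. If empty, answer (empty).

After op 1 (push 12): stack=[12] mem=[0,0,0,0]
After op 2 (STO M3): stack=[empty] mem=[0,0,0,12]
After op 3 (RCL M3): stack=[12] mem=[0,0,0,12]
After op 4 (push 4): stack=[12,4] mem=[0,0,0,12]
After op 5 (STO M3): stack=[12] mem=[0,0,0,4]
After op 6 (dup): stack=[12,12] mem=[0,0,0,4]
After op 7 (-): stack=[0] mem=[0,0,0,4]
After op 8 (pop): stack=[empty] mem=[0,0,0,4]

(empty)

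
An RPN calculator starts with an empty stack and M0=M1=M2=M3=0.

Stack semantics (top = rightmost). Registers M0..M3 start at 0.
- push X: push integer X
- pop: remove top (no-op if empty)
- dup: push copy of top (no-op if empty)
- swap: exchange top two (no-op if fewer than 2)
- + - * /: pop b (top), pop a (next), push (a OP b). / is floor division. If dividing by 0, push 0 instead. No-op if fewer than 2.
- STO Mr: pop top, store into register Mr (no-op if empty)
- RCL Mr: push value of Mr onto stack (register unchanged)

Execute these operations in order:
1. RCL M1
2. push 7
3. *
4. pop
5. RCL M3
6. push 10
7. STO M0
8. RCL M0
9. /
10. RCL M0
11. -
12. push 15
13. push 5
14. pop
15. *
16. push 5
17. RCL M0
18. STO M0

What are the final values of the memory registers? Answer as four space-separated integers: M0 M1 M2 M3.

Answer: 10 0 0 0

Derivation:
After op 1 (RCL M1): stack=[0] mem=[0,0,0,0]
After op 2 (push 7): stack=[0,7] mem=[0,0,0,0]
After op 3 (*): stack=[0] mem=[0,0,0,0]
After op 4 (pop): stack=[empty] mem=[0,0,0,0]
After op 5 (RCL M3): stack=[0] mem=[0,0,0,0]
After op 6 (push 10): stack=[0,10] mem=[0,0,0,0]
After op 7 (STO M0): stack=[0] mem=[10,0,0,0]
After op 8 (RCL M0): stack=[0,10] mem=[10,0,0,0]
After op 9 (/): stack=[0] mem=[10,0,0,0]
After op 10 (RCL M0): stack=[0,10] mem=[10,0,0,0]
After op 11 (-): stack=[-10] mem=[10,0,0,0]
After op 12 (push 15): stack=[-10,15] mem=[10,0,0,0]
After op 13 (push 5): stack=[-10,15,5] mem=[10,0,0,0]
After op 14 (pop): stack=[-10,15] mem=[10,0,0,0]
After op 15 (*): stack=[-150] mem=[10,0,0,0]
After op 16 (push 5): stack=[-150,5] mem=[10,0,0,0]
After op 17 (RCL M0): stack=[-150,5,10] mem=[10,0,0,0]
After op 18 (STO M0): stack=[-150,5] mem=[10,0,0,0]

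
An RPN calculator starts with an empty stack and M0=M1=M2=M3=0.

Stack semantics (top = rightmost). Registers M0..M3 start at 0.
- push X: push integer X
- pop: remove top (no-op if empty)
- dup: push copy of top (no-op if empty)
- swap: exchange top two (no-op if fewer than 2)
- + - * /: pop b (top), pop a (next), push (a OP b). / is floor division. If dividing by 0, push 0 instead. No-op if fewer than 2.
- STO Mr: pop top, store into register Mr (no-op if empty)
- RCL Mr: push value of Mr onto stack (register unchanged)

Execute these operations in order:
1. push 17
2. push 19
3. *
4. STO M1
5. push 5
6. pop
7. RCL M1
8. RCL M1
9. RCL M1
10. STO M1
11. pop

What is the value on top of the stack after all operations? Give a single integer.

After op 1 (push 17): stack=[17] mem=[0,0,0,0]
After op 2 (push 19): stack=[17,19] mem=[0,0,0,0]
After op 3 (*): stack=[323] mem=[0,0,0,0]
After op 4 (STO M1): stack=[empty] mem=[0,323,0,0]
After op 5 (push 5): stack=[5] mem=[0,323,0,0]
After op 6 (pop): stack=[empty] mem=[0,323,0,0]
After op 7 (RCL M1): stack=[323] mem=[0,323,0,0]
After op 8 (RCL M1): stack=[323,323] mem=[0,323,0,0]
After op 9 (RCL M1): stack=[323,323,323] mem=[0,323,0,0]
After op 10 (STO M1): stack=[323,323] mem=[0,323,0,0]
After op 11 (pop): stack=[323] mem=[0,323,0,0]

Answer: 323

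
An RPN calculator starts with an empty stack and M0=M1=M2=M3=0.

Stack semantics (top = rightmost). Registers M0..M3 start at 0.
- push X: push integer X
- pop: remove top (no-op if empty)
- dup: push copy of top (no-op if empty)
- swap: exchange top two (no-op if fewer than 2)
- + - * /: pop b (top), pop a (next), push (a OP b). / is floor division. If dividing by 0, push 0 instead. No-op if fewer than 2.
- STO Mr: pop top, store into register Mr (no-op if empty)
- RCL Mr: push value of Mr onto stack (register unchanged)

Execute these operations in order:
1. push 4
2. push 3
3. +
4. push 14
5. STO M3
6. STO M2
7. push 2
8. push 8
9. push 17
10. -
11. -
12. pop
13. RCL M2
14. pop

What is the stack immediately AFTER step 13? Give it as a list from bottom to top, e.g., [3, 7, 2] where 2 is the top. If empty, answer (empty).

After op 1 (push 4): stack=[4] mem=[0,0,0,0]
After op 2 (push 3): stack=[4,3] mem=[0,0,0,0]
After op 3 (+): stack=[7] mem=[0,0,0,0]
After op 4 (push 14): stack=[7,14] mem=[0,0,0,0]
After op 5 (STO M3): stack=[7] mem=[0,0,0,14]
After op 6 (STO M2): stack=[empty] mem=[0,0,7,14]
After op 7 (push 2): stack=[2] mem=[0,0,7,14]
After op 8 (push 8): stack=[2,8] mem=[0,0,7,14]
After op 9 (push 17): stack=[2,8,17] mem=[0,0,7,14]
After op 10 (-): stack=[2,-9] mem=[0,0,7,14]
After op 11 (-): stack=[11] mem=[0,0,7,14]
After op 12 (pop): stack=[empty] mem=[0,0,7,14]
After op 13 (RCL M2): stack=[7] mem=[0,0,7,14]

[7]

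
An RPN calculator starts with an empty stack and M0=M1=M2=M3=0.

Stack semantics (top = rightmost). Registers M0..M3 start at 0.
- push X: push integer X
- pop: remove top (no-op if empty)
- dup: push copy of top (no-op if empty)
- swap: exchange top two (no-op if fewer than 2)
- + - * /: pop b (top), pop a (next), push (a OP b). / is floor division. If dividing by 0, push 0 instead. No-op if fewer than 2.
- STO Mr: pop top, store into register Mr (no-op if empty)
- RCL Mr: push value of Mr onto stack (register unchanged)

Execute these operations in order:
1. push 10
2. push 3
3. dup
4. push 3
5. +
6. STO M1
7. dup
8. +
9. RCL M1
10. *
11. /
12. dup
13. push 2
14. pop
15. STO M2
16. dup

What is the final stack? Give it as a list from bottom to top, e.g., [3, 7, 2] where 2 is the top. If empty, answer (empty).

After op 1 (push 10): stack=[10] mem=[0,0,0,0]
After op 2 (push 3): stack=[10,3] mem=[0,0,0,0]
After op 3 (dup): stack=[10,3,3] mem=[0,0,0,0]
After op 4 (push 3): stack=[10,3,3,3] mem=[0,0,0,0]
After op 5 (+): stack=[10,3,6] mem=[0,0,0,0]
After op 6 (STO M1): stack=[10,3] mem=[0,6,0,0]
After op 7 (dup): stack=[10,3,3] mem=[0,6,0,0]
After op 8 (+): stack=[10,6] mem=[0,6,0,0]
After op 9 (RCL M1): stack=[10,6,6] mem=[0,6,0,0]
After op 10 (*): stack=[10,36] mem=[0,6,0,0]
After op 11 (/): stack=[0] mem=[0,6,0,0]
After op 12 (dup): stack=[0,0] mem=[0,6,0,0]
After op 13 (push 2): stack=[0,0,2] mem=[0,6,0,0]
After op 14 (pop): stack=[0,0] mem=[0,6,0,0]
After op 15 (STO M2): stack=[0] mem=[0,6,0,0]
After op 16 (dup): stack=[0,0] mem=[0,6,0,0]

Answer: [0, 0]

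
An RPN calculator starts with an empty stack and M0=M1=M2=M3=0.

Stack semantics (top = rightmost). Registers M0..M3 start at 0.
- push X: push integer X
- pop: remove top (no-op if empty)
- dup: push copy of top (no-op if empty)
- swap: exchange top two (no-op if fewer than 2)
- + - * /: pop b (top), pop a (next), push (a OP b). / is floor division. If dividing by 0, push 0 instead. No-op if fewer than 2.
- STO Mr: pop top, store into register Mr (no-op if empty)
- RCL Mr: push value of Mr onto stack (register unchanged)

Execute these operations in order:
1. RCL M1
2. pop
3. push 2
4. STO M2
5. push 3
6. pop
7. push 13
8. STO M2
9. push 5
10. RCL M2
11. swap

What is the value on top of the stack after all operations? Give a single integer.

Answer: 5

Derivation:
After op 1 (RCL M1): stack=[0] mem=[0,0,0,0]
After op 2 (pop): stack=[empty] mem=[0,0,0,0]
After op 3 (push 2): stack=[2] mem=[0,0,0,0]
After op 4 (STO M2): stack=[empty] mem=[0,0,2,0]
After op 5 (push 3): stack=[3] mem=[0,0,2,0]
After op 6 (pop): stack=[empty] mem=[0,0,2,0]
After op 7 (push 13): stack=[13] mem=[0,0,2,0]
After op 8 (STO M2): stack=[empty] mem=[0,0,13,0]
After op 9 (push 5): stack=[5] mem=[0,0,13,0]
After op 10 (RCL M2): stack=[5,13] mem=[0,0,13,0]
After op 11 (swap): stack=[13,5] mem=[0,0,13,0]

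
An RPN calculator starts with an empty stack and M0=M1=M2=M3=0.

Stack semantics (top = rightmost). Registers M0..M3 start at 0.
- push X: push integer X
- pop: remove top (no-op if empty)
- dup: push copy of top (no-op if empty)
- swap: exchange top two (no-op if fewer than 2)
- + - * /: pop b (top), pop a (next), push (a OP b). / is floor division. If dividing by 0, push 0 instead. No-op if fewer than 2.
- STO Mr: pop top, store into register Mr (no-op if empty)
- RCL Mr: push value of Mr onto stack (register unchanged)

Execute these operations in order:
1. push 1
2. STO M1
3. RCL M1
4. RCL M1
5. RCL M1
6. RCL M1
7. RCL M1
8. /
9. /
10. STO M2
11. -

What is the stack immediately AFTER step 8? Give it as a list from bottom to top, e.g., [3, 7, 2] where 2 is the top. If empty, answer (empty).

After op 1 (push 1): stack=[1] mem=[0,0,0,0]
After op 2 (STO M1): stack=[empty] mem=[0,1,0,0]
After op 3 (RCL M1): stack=[1] mem=[0,1,0,0]
After op 4 (RCL M1): stack=[1,1] mem=[0,1,0,0]
After op 5 (RCL M1): stack=[1,1,1] mem=[0,1,0,0]
After op 6 (RCL M1): stack=[1,1,1,1] mem=[0,1,0,0]
After op 7 (RCL M1): stack=[1,1,1,1,1] mem=[0,1,0,0]
After op 8 (/): stack=[1,1,1,1] mem=[0,1,0,0]

[1, 1, 1, 1]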